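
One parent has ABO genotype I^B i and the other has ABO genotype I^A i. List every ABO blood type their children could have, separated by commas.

O, A, B, AB

Gametes from I^B i × I^A i give offspring ABO genotypes I^A I^B, I^A i, I^B i, i i, i.e. phenotypes O, A, B, AB.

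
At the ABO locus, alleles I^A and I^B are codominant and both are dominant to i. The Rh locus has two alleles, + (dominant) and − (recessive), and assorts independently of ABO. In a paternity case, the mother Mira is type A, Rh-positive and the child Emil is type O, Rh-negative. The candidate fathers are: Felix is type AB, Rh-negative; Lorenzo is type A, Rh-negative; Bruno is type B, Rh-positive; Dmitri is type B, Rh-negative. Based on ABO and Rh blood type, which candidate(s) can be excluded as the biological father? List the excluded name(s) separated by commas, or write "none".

Felix

A candidate is excluded only if no genotype consistent with his phenotype could produce a type O, Rh-negative child with a type A, Rh-positive mother.
Felix (type AB, Rh-): no genotype consistent with that phenotype can produce a type-O Rh- child with a type-A mother.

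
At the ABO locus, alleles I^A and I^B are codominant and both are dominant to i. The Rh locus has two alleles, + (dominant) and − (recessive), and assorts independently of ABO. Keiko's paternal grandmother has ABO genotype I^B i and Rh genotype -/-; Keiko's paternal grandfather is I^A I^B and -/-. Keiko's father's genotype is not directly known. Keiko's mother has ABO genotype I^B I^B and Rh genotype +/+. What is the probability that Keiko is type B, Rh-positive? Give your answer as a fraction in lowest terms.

3/4

Keiko's father's ABO genotype from I^B i × I^A I^B: 1/4 I^A I^B, 1/4 I^A i, 1/4 I^B I^B, 1/4 I^B i.
Crossing each possibility with the mother I^B I^B and summing P(type B): 1/4·1/2 + 1/4·1/2 + 1/4·1 + 1/4·1 = 3/4.
Similarly for Rh via the father's Rh distribution: P(Rh+) = 1.
Independent loci: 3/4 × 1 = 3/4.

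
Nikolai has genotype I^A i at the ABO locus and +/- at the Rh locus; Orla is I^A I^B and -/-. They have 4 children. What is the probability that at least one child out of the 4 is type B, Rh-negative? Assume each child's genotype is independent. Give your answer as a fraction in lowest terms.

1695/4096

ABO cross I^A i × I^A I^B → 1/2 A, 1/4 B, 1/4 AB.
Rh cross +/- × -/- → 1/2 Rh+, 1/2 Rh-; so P(type B, Rh-negative) = 1/4 × 1/2 = 1/8 per child.
P(none) = (7/8)^4 = 2401/4096; P(at least one) = 1 − 2401/4096 = 1695/4096.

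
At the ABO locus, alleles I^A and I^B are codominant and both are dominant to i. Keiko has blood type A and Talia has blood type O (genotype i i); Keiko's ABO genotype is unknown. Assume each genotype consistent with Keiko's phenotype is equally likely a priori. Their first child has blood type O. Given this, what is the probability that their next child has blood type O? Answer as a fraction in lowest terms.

Possible genotypes: Keiko ∈ {I^A I^A, I^A i}; Talia ∈ {i i}.
Weight each parental genotype pair by prior × P(type-O child):
  I^A i × i i: posterior weight 1; P(next child type O) = 1/2.
Weighted sum = 1/2.

1/2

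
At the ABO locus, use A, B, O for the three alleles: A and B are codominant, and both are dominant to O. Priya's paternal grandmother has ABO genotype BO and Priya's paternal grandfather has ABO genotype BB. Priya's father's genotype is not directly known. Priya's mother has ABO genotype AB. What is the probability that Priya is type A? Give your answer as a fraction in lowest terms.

1/8

Priya's father's ABO genotype from BO × BB: 1/2 BB, 1/2 BO.
Crossing each possibility with the mother AB and summing P(type A): 1/2·0 + 1/2·1/4 = 1/8.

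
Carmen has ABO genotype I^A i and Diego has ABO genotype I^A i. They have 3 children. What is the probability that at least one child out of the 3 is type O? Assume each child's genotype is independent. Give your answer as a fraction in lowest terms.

37/64

ABO cross I^A i × I^A i → 1/4 O, 3/4 A.
So P(type O) = 1/4 per child.
P(none) = (3/4)^3 = 27/64; P(at least one) = 1 − 27/64 = 37/64.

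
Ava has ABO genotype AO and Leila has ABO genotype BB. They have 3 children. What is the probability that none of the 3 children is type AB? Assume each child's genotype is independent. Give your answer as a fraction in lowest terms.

ABO cross AO × BB → 1/2 B, 1/2 AB.
So P(type AB) = 1/2 per child.
P(not type AB) = 1/2 for one child; (1/2)^3 = 1/8.

1/8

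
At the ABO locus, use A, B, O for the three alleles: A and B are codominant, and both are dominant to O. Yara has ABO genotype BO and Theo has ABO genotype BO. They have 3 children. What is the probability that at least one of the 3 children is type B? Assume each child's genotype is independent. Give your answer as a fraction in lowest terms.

63/64

ABO cross BO × BO → 1/4 O, 3/4 B.
So P(type B) = 3/4 per child.
P(none) = (1/4)^3 = 1/64; P(at least one) = 1 − 1/64 = 63/64.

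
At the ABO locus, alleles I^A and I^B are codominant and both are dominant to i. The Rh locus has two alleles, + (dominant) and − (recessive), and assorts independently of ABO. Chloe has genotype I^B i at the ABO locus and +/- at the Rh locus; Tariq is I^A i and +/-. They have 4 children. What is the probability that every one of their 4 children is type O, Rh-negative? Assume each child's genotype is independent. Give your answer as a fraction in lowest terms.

1/65536

ABO cross I^B i × I^A i → 1/4 O, 1/4 A, 1/4 B, 1/4 AB.
Rh cross +/- × +/- → 3/4 Rh+, 1/4 Rh-; so P(type O, Rh-negative) = 1/4 × 1/4 = 1/16 per child.
All 4 independent: (1/16)^4 = 1/65536.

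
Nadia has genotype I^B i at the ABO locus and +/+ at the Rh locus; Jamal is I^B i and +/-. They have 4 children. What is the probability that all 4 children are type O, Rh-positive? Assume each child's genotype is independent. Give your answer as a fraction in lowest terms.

1/256

ABO cross I^B i × I^B i → 1/4 O, 3/4 B.
Rh cross +/+ × +/- → 1 Rh+; so P(type O, Rh-positive) = 1/4 × 1 = 1/4 per child.
All 4 independent: (1/4)^4 = 1/256.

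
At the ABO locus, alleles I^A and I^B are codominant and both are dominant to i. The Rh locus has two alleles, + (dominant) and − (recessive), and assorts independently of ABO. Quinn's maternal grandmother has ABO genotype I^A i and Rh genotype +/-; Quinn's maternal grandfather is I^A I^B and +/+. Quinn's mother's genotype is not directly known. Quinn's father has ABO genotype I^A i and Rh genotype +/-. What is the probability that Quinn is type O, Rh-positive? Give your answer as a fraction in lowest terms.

7/64

Quinn's mother's ABO genotype from I^A i × I^A I^B: 1/4 I^A I^A, 1/4 I^A I^B, 1/4 I^A i, 1/4 I^B i.
Crossing each possibility with the father I^A i and summing P(type O): 1/4·0 + 1/4·0 + 1/4·1/4 + 1/4·1/4 = 1/8.
Similarly for Rh via the mother's Rh distribution: P(Rh+) = 7/8.
Independent loci: 1/8 × 7/8 = 7/64.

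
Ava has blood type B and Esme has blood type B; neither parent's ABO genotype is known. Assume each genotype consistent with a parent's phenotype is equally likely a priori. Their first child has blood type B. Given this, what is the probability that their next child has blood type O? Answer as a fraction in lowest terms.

Possible genotypes: Ava ∈ {I^B I^B, I^B i}; Esme ∈ {I^B I^B, I^B i}.
Weight each parental genotype pair by prior × P(type-B child):
  I^B I^B × I^B I^B: posterior weight 4/15; P(next child type O) = 0.
  I^B I^B × I^B i: posterior weight 4/15; P(next child type O) = 0.
  I^B i × I^B I^B: posterior weight 4/15; P(next child type O) = 0.
  I^B i × I^B i: posterior weight 1/5; P(next child type O) = 1/4.
Weighted sum = 1/20.

1/20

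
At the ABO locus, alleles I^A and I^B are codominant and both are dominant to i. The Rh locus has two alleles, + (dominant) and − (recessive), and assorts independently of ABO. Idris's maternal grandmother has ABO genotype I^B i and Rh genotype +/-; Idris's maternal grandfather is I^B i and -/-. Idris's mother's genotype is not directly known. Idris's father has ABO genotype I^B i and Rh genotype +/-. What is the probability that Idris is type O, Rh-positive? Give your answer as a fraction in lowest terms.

5/32

Idris's mother's ABO genotype from I^B i × I^B i: 1/4 I^B I^B, 1/2 I^B i, 1/4 i i.
Crossing each possibility with the father I^B i and summing P(type O): 1/4·0 + 1/2·1/4 + 1/4·1/2 = 1/4.
Similarly for Rh via the mother's Rh distribution: P(Rh+) = 5/8.
Independent loci: 1/4 × 5/8 = 5/32.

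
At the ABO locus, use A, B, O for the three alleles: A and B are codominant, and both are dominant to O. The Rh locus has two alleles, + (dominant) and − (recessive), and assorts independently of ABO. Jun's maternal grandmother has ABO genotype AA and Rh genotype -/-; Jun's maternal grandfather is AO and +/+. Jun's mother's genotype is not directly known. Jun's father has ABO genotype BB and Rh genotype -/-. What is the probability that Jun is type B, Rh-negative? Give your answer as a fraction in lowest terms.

Jun's mother's ABO genotype from AA × AO: 1/2 AA, 1/2 AO.
Crossing each possibility with the father BB and summing P(type B): 1/2·0 + 1/2·1/2 = 1/4.
Similarly for Rh via the mother's Rh distribution: P(Rh-) = 1/2.
Independent loci: 1/4 × 1/2 = 1/8.

1/8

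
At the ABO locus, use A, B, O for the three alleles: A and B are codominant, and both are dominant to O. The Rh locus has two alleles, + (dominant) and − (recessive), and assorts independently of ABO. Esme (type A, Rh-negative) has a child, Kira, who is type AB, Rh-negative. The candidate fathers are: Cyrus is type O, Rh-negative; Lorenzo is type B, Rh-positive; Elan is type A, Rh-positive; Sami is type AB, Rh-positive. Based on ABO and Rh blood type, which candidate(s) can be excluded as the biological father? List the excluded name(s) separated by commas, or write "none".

A candidate is excluded only if no genotype consistent with his phenotype could produce a type AB, Rh-negative child with a type A, Rh-negative mother.
Cyrus (type O, Rh-): no genotype consistent with that phenotype can produce a type-AB Rh- child with a type-A mother.
Elan (type A, Rh+): no genotype consistent with that phenotype can produce a type-AB Rh- child with a type-A mother.

Cyrus, Elan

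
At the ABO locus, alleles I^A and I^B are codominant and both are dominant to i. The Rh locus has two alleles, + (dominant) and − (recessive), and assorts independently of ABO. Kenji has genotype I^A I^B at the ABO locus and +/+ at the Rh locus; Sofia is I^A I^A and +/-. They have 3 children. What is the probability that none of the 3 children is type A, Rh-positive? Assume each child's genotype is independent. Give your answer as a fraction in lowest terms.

ABO cross I^A I^B × I^A I^A → 1/2 A, 1/2 AB.
Rh cross +/+ × +/- → 1 Rh+; so P(type A, Rh-positive) = 1/2 × 1 = 1/2 per child.
P(not type A, Rh-positive) = 1/2 for one child; (1/2)^3 = 1/8.

1/8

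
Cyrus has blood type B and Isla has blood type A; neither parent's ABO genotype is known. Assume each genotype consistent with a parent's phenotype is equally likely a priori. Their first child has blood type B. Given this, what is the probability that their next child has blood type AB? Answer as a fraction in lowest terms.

Possible genotypes: Cyrus ∈ {BB, BO}; Isla ∈ {AA, AO}.
Weight each parental genotype pair by prior × P(type-B child):
  BB × AO: posterior weight 2/3; P(next child type AB) = 1/2.
  BO × AO: posterior weight 1/3; P(next child type AB) = 1/4.
Weighted sum = 5/12.

5/12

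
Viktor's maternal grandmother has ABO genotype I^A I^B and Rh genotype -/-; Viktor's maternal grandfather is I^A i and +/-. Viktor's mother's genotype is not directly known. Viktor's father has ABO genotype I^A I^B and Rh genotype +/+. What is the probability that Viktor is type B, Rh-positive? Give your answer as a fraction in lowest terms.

Viktor's mother's ABO genotype from I^A I^B × I^A i: 1/4 I^A I^A, 1/4 I^A I^B, 1/4 I^A i, 1/4 I^B i.
Crossing each possibility with the father I^A I^B and summing P(type B): 1/4·0 + 1/4·1/4 + 1/4·1/4 + 1/4·1/2 = 1/4.
Similarly for Rh via the mother's Rh distribution: P(Rh+) = 1.
Independent loci: 1/4 × 1 = 1/4.

1/4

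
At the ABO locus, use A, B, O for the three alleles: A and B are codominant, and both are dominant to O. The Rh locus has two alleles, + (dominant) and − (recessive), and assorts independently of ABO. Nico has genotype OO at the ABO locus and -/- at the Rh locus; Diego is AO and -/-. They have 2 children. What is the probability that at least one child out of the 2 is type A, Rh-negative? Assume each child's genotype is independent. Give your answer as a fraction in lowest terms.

ABO cross OO × AO → 1/2 O, 1/2 A.
Rh cross -/- × -/- → 1 Rh-; so P(type A, Rh-negative) = 1/2 × 1 = 1/2 per child.
P(none) = (1/2)^2 = 1/4; P(at least one) = 1 − 1/4 = 3/4.

3/4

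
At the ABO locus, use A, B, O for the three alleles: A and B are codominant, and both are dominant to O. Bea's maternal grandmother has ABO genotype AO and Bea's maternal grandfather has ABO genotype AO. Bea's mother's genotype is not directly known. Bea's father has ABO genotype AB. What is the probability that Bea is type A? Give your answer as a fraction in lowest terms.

1/2

Bea's mother's ABO genotype from AO × AO: 1/4 AA, 1/2 AO, 1/4 OO.
Crossing each possibility with the father AB and summing P(type A): 1/4·1/2 + 1/2·1/2 + 1/4·1/2 = 1/2.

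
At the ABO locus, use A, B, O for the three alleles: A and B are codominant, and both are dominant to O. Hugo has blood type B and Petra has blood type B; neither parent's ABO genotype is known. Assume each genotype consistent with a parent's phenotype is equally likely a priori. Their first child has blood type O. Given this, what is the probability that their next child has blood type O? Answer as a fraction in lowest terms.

1/4

Possible genotypes: Hugo ∈ {BB, BO}; Petra ∈ {BB, BO}.
Weight each parental genotype pair by prior × P(type-O child):
  BO × BO: posterior weight 1; P(next child type O) = 1/4.
Weighted sum = 1/4.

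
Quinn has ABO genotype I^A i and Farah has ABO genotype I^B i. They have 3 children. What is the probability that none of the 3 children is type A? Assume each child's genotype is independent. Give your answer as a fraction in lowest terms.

ABO cross I^A i × I^B i → 1/4 O, 1/4 A, 1/4 B, 1/4 AB.
So P(type A) = 1/4 per child.
P(not type A) = 3/4 for one child; (3/4)^3 = 27/64.

27/64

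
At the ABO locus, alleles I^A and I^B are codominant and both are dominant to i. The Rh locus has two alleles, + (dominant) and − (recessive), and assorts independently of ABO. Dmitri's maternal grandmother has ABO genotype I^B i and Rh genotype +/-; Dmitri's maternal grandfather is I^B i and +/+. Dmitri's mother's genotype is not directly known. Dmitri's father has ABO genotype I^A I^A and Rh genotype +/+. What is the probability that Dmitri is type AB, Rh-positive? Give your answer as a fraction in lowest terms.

1/2

Dmitri's mother's ABO genotype from I^B i × I^B i: 1/4 I^B I^B, 1/2 I^B i, 1/4 i i.
Crossing each possibility with the father I^A I^A and summing P(type AB): 1/4·1 + 1/2·1/2 + 1/4·0 = 1/2.
Similarly for Rh via the mother's Rh distribution: P(Rh+) = 1.
Independent loci: 1/2 × 1 = 1/2.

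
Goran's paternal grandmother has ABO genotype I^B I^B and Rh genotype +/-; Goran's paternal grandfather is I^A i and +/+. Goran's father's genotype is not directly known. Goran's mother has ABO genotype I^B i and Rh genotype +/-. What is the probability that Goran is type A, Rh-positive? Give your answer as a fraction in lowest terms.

7/64

Goran's father's ABO genotype from I^B I^B × I^A i: 1/2 I^A I^B, 1/2 I^B i.
Crossing each possibility with the mother I^B i and summing P(type A): 1/2·1/4 + 1/2·0 = 1/8.
Similarly for Rh via the father's Rh distribution: P(Rh+) = 7/8.
Independent loci: 1/8 × 7/8 = 7/64.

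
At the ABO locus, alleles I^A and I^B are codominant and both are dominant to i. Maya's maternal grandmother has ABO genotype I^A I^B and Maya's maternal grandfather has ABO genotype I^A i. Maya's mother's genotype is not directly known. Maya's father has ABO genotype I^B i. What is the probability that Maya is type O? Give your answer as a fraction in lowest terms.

Maya's mother's ABO genotype from I^A I^B × I^A i: 1/4 I^A I^A, 1/4 I^A I^B, 1/4 I^A i, 1/4 I^B i.
Crossing each possibility with the father I^B i and summing P(type O): 1/4·0 + 1/4·0 + 1/4·1/4 + 1/4·1/4 = 1/8.

1/8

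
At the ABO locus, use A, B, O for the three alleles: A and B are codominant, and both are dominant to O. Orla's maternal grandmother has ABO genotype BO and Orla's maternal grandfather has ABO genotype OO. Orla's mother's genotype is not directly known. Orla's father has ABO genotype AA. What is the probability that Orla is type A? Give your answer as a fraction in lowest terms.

Orla's mother's ABO genotype from BO × OO: 1/2 BO, 1/2 OO.
Crossing each possibility with the father AA and summing P(type A): 1/2·1/2 + 1/2·1 = 3/4.

3/4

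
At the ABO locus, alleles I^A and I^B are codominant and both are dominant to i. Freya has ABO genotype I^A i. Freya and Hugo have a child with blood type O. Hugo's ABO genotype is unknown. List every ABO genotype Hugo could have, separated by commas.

I^A i, I^B i, i i

For each candidate genotype of Hugo, check whether crossing it with I^A i can produce every observed child phenotype.
  I^A I^A → possible child types {A} ✗
  I^A I^B → possible child types {A, B, AB} ✗
  I^A i → possible child types {O, A} ✓
  I^B I^B → possible child types {B, AB} ✗
  I^B i → possible child types {O, A, B, AB} ✓
  i i → possible child types {O, A} ✓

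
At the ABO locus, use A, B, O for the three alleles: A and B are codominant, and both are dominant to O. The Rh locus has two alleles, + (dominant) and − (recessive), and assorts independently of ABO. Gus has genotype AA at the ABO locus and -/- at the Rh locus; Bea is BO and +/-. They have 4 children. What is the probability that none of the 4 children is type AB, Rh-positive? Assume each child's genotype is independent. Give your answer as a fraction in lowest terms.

81/256

ABO cross AA × BO → 1/2 A, 1/2 AB.
Rh cross -/- × +/- → 1/2 Rh+, 1/2 Rh-; so P(type AB, Rh-positive) = 1/2 × 1/2 = 1/4 per child.
P(not type AB, Rh-positive) = 3/4 for one child; (3/4)^4 = 81/256.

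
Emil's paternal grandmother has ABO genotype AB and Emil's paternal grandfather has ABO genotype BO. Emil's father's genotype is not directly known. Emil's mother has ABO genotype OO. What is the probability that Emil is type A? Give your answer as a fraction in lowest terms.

Emil's father's ABO genotype from AB × BO: 1/4 AB, 1/4 AO, 1/4 BB, 1/4 BO.
Crossing each possibility with the mother OO and summing P(type A): 1/4·1/2 + 1/4·1/2 + 1/4·0 + 1/4·0 = 1/4.

1/4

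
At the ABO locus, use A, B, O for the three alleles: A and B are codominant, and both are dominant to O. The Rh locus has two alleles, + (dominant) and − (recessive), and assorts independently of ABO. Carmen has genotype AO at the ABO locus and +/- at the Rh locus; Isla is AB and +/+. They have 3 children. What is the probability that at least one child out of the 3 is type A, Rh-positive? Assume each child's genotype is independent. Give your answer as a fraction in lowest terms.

7/8

ABO cross AO × AB → 1/2 A, 1/4 B, 1/4 AB.
Rh cross +/- × +/+ → 1 Rh+; so P(type A, Rh-positive) = 1/2 × 1 = 1/2 per child.
P(none) = (1/2)^3 = 1/8; P(at least one) = 1 − 1/8 = 7/8.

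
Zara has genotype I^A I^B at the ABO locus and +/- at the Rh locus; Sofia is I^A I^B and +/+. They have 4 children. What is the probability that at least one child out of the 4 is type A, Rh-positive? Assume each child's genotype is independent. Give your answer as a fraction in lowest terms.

ABO cross I^A I^B × I^A I^B → 1/4 A, 1/4 B, 1/2 AB.
Rh cross +/- × +/+ → 1 Rh+; so P(type A, Rh-positive) = 1/4 × 1 = 1/4 per child.
P(none) = (3/4)^4 = 81/256; P(at least one) = 1 − 81/256 = 175/256.

175/256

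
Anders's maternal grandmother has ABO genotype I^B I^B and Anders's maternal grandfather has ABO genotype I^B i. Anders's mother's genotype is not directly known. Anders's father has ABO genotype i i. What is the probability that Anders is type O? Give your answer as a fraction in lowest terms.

Anders's mother's ABO genotype from I^B I^B × I^B i: 1/2 I^B I^B, 1/2 I^B i.
Crossing each possibility with the father i i and summing P(type O): 1/2·0 + 1/2·1/2 = 1/4.

1/4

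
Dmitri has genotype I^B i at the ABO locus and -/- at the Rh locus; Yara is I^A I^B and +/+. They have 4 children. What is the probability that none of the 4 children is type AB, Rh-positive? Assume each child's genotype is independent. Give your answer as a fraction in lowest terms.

ABO cross I^B i × I^A I^B → 1/4 A, 1/2 B, 1/4 AB.
Rh cross -/- × +/+ → 1 Rh+; so P(type AB, Rh-positive) = 1/4 × 1 = 1/4 per child.
P(not type AB, Rh-positive) = 3/4 for one child; (3/4)^4 = 81/256.

81/256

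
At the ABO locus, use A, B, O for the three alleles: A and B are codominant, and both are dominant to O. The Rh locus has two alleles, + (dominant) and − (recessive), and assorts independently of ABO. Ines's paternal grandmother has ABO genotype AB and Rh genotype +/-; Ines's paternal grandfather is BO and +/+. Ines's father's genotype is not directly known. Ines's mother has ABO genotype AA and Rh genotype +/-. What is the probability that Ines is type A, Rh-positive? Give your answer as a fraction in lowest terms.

Ines's father's ABO genotype from AB × BO: 1/4 AB, 1/4 AO, 1/4 BB, 1/4 BO.
Crossing each possibility with the mother AA and summing P(type A): 1/4·1/2 + 1/4·1 + 1/4·0 + 1/4·1/2 = 1/2.
Similarly for Rh via the father's Rh distribution: P(Rh+) = 7/8.
Independent loci: 1/2 × 7/8 = 7/16.

7/16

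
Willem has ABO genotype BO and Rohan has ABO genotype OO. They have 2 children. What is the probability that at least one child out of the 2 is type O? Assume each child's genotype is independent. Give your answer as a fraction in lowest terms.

3/4

ABO cross BO × OO → 1/2 O, 1/2 B.
So P(type O) = 1/2 per child.
P(none) = (1/2)^2 = 1/4; P(at least one) = 1 − 1/4 = 3/4.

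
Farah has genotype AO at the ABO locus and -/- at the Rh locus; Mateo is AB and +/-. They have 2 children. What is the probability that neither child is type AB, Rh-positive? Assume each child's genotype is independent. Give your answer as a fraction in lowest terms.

ABO cross AO × AB → 1/2 A, 1/4 B, 1/4 AB.
Rh cross -/- × +/- → 1/2 Rh+, 1/2 Rh-; so P(type AB, Rh-positive) = 1/4 × 1/2 = 1/8 per child.
P(not type AB, Rh-positive) = 7/8 for one child; (7/8)^2 = 49/64.

49/64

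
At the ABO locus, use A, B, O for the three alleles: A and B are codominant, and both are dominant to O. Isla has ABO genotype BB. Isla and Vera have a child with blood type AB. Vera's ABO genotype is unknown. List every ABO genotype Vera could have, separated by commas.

For each candidate genotype of Vera, check whether crossing it with BB can produce every observed child phenotype.
  AA → possible child types {AB} ✓
  AB → possible child types {B, AB} ✓
  AO → possible child types {B, AB} ✓
  BB → possible child types {B} ✗
  BO → possible child types {B} ✗
  OO → possible child types {B} ✗

AA, AB, AO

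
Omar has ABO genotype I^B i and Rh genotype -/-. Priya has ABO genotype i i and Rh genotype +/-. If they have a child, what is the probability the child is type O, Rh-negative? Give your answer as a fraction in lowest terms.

ABO cross I^B i × i i → offspring phenotypes: 1/2 O, 1/2 B.
Rh cross -/- × +/- → 1/2 Rh+, 1/2 Rh-.
Independent loci: P(type O, Rh-negative) = 1/2 × 1/2 = 1/4.

1/4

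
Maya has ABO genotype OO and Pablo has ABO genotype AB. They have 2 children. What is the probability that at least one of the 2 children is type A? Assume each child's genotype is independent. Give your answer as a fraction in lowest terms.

ABO cross OO × AB → 1/2 A, 1/2 B.
So P(type A) = 1/2 per child.
P(none) = (1/2)^2 = 1/4; P(at least one) = 1 − 1/4 = 3/4.

3/4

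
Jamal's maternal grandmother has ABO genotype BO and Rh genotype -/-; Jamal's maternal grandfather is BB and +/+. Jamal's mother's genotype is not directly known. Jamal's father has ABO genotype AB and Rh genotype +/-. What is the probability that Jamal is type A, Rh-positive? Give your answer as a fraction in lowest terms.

3/32

Jamal's mother's ABO genotype from BO × BB: 1/2 BB, 1/2 BO.
Crossing each possibility with the father AB and summing P(type A): 1/2·0 + 1/2·1/4 = 1/8.
Similarly for Rh via the mother's Rh distribution: P(Rh+) = 3/4.
Independent loci: 1/8 × 3/4 = 3/32.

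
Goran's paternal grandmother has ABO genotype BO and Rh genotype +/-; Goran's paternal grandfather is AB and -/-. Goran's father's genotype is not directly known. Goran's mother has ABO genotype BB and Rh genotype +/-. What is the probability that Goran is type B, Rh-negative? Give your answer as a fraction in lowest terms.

9/32

Goran's father's ABO genotype from BO × AB: 1/4 AB, 1/4 AO, 1/4 BB, 1/4 BO.
Crossing each possibility with the mother BB and summing P(type B): 1/4·1/2 + 1/4·1/2 + 1/4·1 + 1/4·1 = 3/4.
Similarly for Rh via the father's Rh distribution: P(Rh-) = 3/8.
Independent loci: 3/4 × 3/8 = 9/32.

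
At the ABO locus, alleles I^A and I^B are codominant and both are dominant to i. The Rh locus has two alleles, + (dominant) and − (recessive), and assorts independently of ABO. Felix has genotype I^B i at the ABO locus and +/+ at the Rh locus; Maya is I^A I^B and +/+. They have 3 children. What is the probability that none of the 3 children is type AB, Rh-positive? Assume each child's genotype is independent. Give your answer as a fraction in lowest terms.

ABO cross I^B i × I^A I^B → 1/4 A, 1/2 B, 1/4 AB.
Rh cross +/+ × +/+ → 1 Rh+; so P(type AB, Rh-positive) = 1/4 × 1 = 1/4 per child.
P(not type AB, Rh-positive) = 3/4 for one child; (3/4)^3 = 27/64.

27/64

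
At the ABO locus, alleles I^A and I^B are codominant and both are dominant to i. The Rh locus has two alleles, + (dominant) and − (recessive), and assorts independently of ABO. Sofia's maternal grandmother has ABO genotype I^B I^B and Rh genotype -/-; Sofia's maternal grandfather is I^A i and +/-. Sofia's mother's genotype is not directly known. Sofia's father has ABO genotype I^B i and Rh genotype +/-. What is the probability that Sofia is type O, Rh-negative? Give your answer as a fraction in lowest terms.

3/64

Sofia's mother's ABO genotype from I^B I^B × I^A i: 1/2 I^A I^B, 1/2 I^B i.
Crossing each possibility with the father I^B i and summing P(type O): 1/2·0 + 1/2·1/4 = 1/8.
Similarly for Rh via the mother's Rh distribution: P(Rh-) = 3/8.
Independent loci: 1/8 × 3/8 = 3/64.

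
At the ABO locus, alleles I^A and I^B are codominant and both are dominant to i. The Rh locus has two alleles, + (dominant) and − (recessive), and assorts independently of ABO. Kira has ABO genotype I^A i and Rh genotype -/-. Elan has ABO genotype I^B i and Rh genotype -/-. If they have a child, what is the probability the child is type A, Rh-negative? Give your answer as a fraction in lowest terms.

1/4

ABO cross I^A i × I^B i → offspring phenotypes: 1/4 O, 1/4 A, 1/4 B, 1/4 AB.
Rh cross -/- × -/- → 1 Rh-.
Independent loci: P(type A, Rh-negative) = 1/4 × 1 = 1/4.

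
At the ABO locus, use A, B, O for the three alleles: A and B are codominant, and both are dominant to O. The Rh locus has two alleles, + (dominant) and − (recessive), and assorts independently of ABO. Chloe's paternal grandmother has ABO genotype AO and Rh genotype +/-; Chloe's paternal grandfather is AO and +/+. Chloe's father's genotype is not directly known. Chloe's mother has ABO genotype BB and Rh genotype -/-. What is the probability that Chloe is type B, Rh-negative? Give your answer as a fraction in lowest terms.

1/8

Chloe's father's ABO genotype from AO × AO: 1/4 AA, 1/2 AO, 1/4 OO.
Crossing each possibility with the mother BB and summing P(type B): 1/4·0 + 1/2·1/2 + 1/4·1 = 1/2.
Similarly for Rh via the father's Rh distribution: P(Rh-) = 1/4.
Independent loci: 1/2 × 1/4 = 1/8.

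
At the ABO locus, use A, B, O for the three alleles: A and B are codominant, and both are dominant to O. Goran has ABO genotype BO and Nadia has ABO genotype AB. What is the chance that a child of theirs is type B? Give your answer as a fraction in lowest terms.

1/2

ABO cross BO × AB → offspring phenotypes: 1/4 A, 1/2 B, 1/4 AB.
So P(type B) = 1/2.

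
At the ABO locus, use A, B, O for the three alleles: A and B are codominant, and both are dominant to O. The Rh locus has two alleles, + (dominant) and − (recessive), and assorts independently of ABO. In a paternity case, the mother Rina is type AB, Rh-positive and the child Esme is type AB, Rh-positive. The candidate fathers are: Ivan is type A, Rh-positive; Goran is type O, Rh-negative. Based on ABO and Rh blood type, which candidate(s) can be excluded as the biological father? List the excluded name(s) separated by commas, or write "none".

Goran

A candidate is excluded only if no genotype consistent with his phenotype could produce a type AB, Rh-positive child with a type AB, Rh-positive mother.
Goran (type O, Rh-): no genotype consistent with that phenotype can produce a type-AB Rh+ child with a type-AB mother.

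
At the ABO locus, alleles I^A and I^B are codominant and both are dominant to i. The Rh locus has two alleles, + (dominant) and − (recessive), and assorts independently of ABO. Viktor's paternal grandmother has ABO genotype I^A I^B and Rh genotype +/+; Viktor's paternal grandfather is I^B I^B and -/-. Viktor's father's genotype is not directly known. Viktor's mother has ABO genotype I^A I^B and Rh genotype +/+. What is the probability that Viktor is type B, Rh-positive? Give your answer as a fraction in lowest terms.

3/8

Viktor's father's ABO genotype from I^A I^B × I^B I^B: 1/2 I^A I^B, 1/2 I^B I^B.
Crossing each possibility with the mother I^A I^B and summing P(type B): 1/2·1/4 + 1/2·1/2 = 3/8.
Similarly for Rh via the father's Rh distribution: P(Rh+) = 1.
Independent loci: 3/8 × 1 = 3/8.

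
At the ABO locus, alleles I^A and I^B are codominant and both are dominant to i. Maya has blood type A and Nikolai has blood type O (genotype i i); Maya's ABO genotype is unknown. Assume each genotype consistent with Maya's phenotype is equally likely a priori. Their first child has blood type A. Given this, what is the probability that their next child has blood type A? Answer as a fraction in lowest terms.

Possible genotypes: Maya ∈ {I^A I^A, I^A i}; Nikolai ∈ {i i}.
Weight each parental genotype pair by prior × P(type-A child):
  I^A I^A × i i: posterior weight 2/3; P(next child type A) = 1.
  I^A i × i i: posterior weight 1/3; P(next child type A) = 1/2.
Weighted sum = 5/6.

5/6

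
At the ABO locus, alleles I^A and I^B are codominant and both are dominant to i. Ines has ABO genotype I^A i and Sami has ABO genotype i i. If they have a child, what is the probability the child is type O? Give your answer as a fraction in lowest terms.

ABO cross I^A i × i i → offspring phenotypes: 1/2 O, 1/2 A.
So P(type O) = 1/2.

1/2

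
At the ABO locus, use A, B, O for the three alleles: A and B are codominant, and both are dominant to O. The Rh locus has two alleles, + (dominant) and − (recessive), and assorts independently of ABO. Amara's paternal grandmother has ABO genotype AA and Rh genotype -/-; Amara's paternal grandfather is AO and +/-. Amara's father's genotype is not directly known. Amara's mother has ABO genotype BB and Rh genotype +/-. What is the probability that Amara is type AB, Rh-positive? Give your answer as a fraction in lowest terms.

Amara's father's ABO genotype from AA × AO: 1/2 AA, 1/2 AO.
Crossing each possibility with the mother BB and summing P(type AB): 1/2·1 + 1/2·1/2 = 3/4.
Similarly for Rh via the father's Rh distribution: P(Rh+) = 5/8.
Independent loci: 3/4 × 5/8 = 15/32.

15/32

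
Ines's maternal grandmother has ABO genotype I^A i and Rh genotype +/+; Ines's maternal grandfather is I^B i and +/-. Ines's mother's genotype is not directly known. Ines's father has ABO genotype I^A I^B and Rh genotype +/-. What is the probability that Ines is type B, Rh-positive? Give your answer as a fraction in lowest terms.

21/64

Ines's mother's ABO genotype from I^A i × I^B i: 1/4 I^A I^B, 1/4 I^A i, 1/4 I^B i, 1/4 i i.
Crossing each possibility with the father I^A I^B and summing P(type B): 1/4·1/4 + 1/4·1/4 + 1/4·1/2 + 1/4·1/2 = 3/8.
Similarly for Rh via the mother's Rh distribution: P(Rh+) = 7/8.
Independent loci: 3/8 × 7/8 = 21/64.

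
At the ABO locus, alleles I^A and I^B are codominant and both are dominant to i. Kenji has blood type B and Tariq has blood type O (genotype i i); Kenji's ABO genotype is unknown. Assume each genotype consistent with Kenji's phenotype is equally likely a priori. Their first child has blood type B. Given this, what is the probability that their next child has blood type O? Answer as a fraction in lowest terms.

Possible genotypes: Kenji ∈ {I^B I^B, I^B i}; Tariq ∈ {i i}.
Weight each parental genotype pair by prior × P(type-B child):
  I^B I^B × i i: posterior weight 2/3; P(next child type O) = 0.
  I^B i × i i: posterior weight 1/3; P(next child type O) = 1/2.
Weighted sum = 1/6.

1/6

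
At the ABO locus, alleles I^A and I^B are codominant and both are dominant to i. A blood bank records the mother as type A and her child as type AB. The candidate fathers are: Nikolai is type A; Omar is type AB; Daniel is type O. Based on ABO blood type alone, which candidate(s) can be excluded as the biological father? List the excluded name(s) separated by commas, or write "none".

Nikolai, Daniel

A candidate is excluded only if no genotype consistent with his phenotype could produce a type AB child with a type A mother.
Nikolai (type A): no genotype consistent with that phenotype can produce a type-AB child with a type-A mother.
Daniel (type O): no genotype consistent with that phenotype can produce a type-AB child with a type-A mother.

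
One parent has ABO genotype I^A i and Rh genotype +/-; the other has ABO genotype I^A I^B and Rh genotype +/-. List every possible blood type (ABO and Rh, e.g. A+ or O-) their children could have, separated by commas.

Gametes from I^A i × I^A I^B give offspring ABO genotypes I^A I^A, I^A I^B, I^A i, I^B i, i.e. phenotypes A, B, AB.
Rh cross +/- × +/- → phenotypes Rh+, Rh-.
Combining independently: A+, A-, B+, B-, AB+, AB-.

A+, A-, B+, B-, AB+, AB-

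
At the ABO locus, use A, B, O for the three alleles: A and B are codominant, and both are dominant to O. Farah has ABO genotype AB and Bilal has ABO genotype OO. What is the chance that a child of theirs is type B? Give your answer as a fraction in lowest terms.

ABO cross AB × OO → offspring phenotypes: 1/2 A, 1/2 B.
So P(type B) = 1/2.

1/2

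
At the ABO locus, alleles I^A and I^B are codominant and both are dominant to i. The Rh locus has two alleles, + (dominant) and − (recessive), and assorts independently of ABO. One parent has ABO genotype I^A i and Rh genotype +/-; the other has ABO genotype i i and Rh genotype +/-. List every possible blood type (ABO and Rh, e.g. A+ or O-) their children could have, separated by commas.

O+, O-, A+, A-

Gametes from I^A i × i i give offspring ABO genotypes I^A i, i i, i.e. phenotypes O, A.
Rh cross +/- × +/- → phenotypes Rh+, Rh-.
Combining independently: O+, O-, A+, A-.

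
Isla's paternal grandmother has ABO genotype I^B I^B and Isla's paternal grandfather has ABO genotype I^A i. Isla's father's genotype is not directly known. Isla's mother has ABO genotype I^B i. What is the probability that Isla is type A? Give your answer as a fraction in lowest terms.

1/8

Isla's father's ABO genotype from I^B I^B × I^A i: 1/2 I^A I^B, 1/2 I^B i.
Crossing each possibility with the mother I^B i and summing P(type A): 1/2·1/4 + 1/2·0 = 1/8.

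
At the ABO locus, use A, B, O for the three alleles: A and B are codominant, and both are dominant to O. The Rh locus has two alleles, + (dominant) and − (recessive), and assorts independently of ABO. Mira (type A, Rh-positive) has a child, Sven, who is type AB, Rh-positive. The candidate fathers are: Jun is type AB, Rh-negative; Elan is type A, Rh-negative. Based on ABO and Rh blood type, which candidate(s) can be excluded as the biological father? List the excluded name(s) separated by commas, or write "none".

Elan

A candidate is excluded only if no genotype consistent with his phenotype could produce a type AB, Rh-positive child with a type A, Rh-positive mother.
Elan (type A, Rh-): no genotype consistent with that phenotype can produce a type-AB Rh+ child with a type-A mother.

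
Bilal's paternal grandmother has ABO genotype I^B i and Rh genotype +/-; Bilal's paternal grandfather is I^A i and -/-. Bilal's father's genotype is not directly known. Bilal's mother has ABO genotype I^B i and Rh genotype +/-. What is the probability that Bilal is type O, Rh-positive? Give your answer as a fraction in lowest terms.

5/32

Bilal's father's ABO genotype from I^B i × I^A i: 1/4 I^A I^B, 1/4 I^A i, 1/4 I^B i, 1/4 i i.
Crossing each possibility with the mother I^B i and summing P(type O): 1/4·0 + 1/4·1/4 + 1/4·1/4 + 1/4·1/2 = 1/4.
Similarly for Rh via the father's Rh distribution: P(Rh+) = 5/8.
Independent loci: 1/4 × 5/8 = 5/32.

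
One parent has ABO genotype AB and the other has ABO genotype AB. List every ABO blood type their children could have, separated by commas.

Gametes from AB × AB give offspring ABO genotypes AA, AB, BB, i.e. phenotypes A, B, AB.

A, B, AB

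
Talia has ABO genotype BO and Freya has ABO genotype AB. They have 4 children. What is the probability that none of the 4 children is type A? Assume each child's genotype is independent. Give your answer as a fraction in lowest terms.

81/256

ABO cross BO × AB → 1/4 A, 1/2 B, 1/4 AB.
So P(type A) = 1/4 per child.
P(not type A) = 3/4 for one child; (3/4)^4 = 81/256.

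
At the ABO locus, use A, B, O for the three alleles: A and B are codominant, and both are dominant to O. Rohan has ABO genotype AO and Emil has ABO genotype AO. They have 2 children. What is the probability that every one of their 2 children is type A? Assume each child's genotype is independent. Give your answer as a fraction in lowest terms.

ABO cross AO × AO → 1/4 O, 3/4 A.
So P(type A) = 3/4 per child.
All 2 independent: (3/4)^2 = 9/16.

9/16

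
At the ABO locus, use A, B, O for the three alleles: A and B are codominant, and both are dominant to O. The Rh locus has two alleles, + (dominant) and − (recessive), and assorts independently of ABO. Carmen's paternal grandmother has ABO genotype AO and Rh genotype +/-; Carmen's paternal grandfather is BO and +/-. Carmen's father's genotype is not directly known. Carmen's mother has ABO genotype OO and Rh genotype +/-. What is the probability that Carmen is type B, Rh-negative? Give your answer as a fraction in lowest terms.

Carmen's father's ABO genotype from AO × BO: 1/4 AB, 1/4 AO, 1/4 BO, 1/4 OO.
Crossing each possibility with the mother OO and summing P(type B): 1/4·1/2 + 1/4·0 + 1/4·1/2 + 1/4·0 = 1/4.
Similarly for Rh via the father's Rh distribution: P(Rh-) = 1/4.
Independent loci: 1/4 × 1/4 = 1/16.

1/16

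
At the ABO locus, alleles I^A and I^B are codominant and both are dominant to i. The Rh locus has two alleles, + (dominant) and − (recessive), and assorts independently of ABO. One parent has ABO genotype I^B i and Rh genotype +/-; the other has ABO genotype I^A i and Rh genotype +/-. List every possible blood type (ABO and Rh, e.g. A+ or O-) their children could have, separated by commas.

Gametes from I^B i × I^A i give offspring ABO genotypes I^A I^B, I^A i, I^B i, i i, i.e. phenotypes O, A, B, AB.
Rh cross +/- × +/- → phenotypes Rh+, Rh-.
Combining independently: O+, O-, A+, A-, B+, B-, AB+, AB-.

O+, O-, A+, A-, B+, B-, AB+, AB-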